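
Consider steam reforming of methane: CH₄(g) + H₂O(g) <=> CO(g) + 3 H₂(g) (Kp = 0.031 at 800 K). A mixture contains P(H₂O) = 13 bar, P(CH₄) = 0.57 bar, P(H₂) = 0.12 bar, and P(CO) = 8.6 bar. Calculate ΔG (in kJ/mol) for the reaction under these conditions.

ΔG = -18.2 kJ/mol

Qp = P(CO)·P(H₂)³ / (P(CH₄)·P(H₂O)) = (8.6)·(0.12)³ / ((0.57)·(13)) = 0.00201
ΔG = RT ln(Qp/Kp) = (8.314 J mol⁻¹ K⁻¹)(800 K) × ln(0.00201/0.031)
   = (6.651 kJ/mol)(-2.736) = -18.2 kJ/mol
ΔG < 0, so the forward reaction is spontaneous (proceeds forward).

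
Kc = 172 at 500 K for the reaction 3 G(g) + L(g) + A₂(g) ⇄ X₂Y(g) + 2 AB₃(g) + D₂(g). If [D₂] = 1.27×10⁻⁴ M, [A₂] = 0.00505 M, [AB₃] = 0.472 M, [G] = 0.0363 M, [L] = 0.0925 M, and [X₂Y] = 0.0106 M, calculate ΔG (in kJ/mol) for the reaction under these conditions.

ΔG = -10.6 kJ/mol

Qc = [X₂Y]·[AB₃]²·[D₂] / ([G]³·[L]·[A₂]) = (0.0106)·(0.472)²·(1.27×10⁻⁴) / ((0.0363)³·(0.0925)·(0.00505)) = 13.4
ΔG = RT ln(Qc/Kc) = (8.314 J mol⁻¹ K⁻¹)(500 K) × ln(13.4/172)
   = (4.157 kJ/mol)(-2.552) = -10.6 kJ/mol
ΔG < 0, so the forward reaction is spontaneous (proceeds forward).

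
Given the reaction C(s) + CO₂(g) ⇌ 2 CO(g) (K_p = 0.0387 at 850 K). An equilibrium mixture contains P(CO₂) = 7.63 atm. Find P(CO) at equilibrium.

P(CO) = 0.543 atm

(C is a pure solid — omitted from K_p.)
At equilibrium, K_p = P(CO)² / P(CO₂) = 0.0387.
(P(CO))² / (7.63) = 0.0387
P(CO)² = 0.295 ⇒ P(CO) = 0.543 atm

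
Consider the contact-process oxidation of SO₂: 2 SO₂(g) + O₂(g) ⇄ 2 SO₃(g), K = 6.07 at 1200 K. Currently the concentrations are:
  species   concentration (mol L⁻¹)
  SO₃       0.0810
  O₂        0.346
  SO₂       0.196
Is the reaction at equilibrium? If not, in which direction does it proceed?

forward (toward products)

Q = [SO₃]² / ([SO₂]²·[O₂]) = (0.0810)² / ((0.196)²·(0.346)) = 0.494
Q = 0.494 < K = 6.07, so the forward reaction proceeds.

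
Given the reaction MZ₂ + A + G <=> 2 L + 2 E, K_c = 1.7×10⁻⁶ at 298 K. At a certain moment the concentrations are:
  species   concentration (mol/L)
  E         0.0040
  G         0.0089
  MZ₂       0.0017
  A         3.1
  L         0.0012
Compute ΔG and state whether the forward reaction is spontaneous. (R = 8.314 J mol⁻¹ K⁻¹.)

Q_c = [L]²·[E]² / ([MZ₂]·[A]·[G]) = (0.0012)²·(0.0040)² / ((0.0017)·(3.1)·(0.0089)) = 4.91×10⁻⁷
ΔG = RT ln(Q_c/K_c) = (8.314 J mol⁻¹ K⁻¹)(298 K) × ln(4.91×10⁻⁷/1.7×10⁻⁶)
   = (2.478 kJ/mol)(-1.242) = -3.08 kJ/mol
ΔG < 0, so the forward reaction is spontaneous (proceeds forward).

ΔG = -3.08 kJ/mol; the forward reaction is spontaneous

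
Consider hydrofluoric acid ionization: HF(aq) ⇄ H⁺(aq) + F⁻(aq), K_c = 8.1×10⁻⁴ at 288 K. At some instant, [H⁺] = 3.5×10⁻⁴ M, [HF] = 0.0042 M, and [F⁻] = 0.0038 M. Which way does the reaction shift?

Q_c = [H⁺]·[F⁻] / [HF] = (3.5×10⁻⁴)·(0.0038) / (0.0042) = 3.2×10⁻⁴
Q_c = 3.2×10⁻⁴ < K_c = 8.1×10⁻⁴, so the forward reaction proceeds.

forward (toward products)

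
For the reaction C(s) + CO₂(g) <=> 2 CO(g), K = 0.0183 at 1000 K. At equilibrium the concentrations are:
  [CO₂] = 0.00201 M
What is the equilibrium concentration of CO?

(C is a pure solid — omitted from K.)
At equilibrium, K = [CO]² / [CO₂] = 0.0183.
([CO])² / (0.00201) = 0.0183
[CO]² = 3.68×10⁻⁵ ⇒ [CO] = 0.00606 M

[CO] = 0.00606 M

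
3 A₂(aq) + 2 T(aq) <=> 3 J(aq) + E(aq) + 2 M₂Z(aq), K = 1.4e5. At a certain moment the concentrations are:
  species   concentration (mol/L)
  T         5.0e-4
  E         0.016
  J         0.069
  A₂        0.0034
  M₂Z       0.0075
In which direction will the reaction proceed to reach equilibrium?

forward (toward products)

Q = [J]³·[E]·[M₂Z]² / ([A₂]³·[T]²) = (0.069)³·(0.016)·(0.0075)² / ((0.0034)³·(5.0e-4)²) = 30000
Q = 30000 < K = 1.4e5, so the forward reaction proceeds.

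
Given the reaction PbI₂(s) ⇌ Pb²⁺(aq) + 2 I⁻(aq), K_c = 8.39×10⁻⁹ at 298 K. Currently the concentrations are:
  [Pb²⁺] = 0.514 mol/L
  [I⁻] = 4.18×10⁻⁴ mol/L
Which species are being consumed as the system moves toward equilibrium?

Pb²⁺, I⁻ (products)

(PbI₂ is a pure solid — omitted from Q_c.)
Q_c = [Pb²⁺]·[I⁻]² = (0.514)·(4.18×10⁻⁴)² = 8.98×10⁻⁸
Q_c = 8.98×10⁻⁸ > K_c = 8.39×10⁻⁹: net reverse reaction.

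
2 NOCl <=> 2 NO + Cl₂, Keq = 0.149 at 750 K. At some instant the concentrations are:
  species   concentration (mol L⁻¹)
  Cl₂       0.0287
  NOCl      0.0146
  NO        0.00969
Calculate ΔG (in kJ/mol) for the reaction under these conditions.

Q = [NO]²·[Cl₂] / [NOCl]² = (0.00969)²·(0.0287) / (0.0146)² = 0.0126
ΔG = RT ln(Q/Keq) = (8.314 J mol⁻¹ K⁻¹)(750 K) × ln(0.0126/0.149)
   = (6.236 kJ/mol)(-2.470) = -15.4 kJ/mol
ΔG < 0, so the forward reaction is spontaneous (proceeds forward).

ΔG = -15.4 kJ/mol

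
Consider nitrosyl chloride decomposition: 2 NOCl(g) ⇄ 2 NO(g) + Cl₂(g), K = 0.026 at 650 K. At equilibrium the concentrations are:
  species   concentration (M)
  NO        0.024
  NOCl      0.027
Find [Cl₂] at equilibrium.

[Cl₂] = 0.033 M

At equilibrium, K = [NO]²·[Cl₂] / [NOCl]² = 0.026.
(0.024)²·([Cl₂]) / (0.027)² = 0.026
[Cl₂] = 0.0329 = 0.033 M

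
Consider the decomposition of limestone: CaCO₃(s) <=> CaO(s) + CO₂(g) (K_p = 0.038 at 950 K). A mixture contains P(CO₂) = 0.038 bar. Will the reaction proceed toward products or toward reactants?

(CaCO₃, CaO are pure solids — omitted from Q_p.)
Q_p = P(CO₂) = 0.038
Q_p = 0.038 = K_p, so the system is already at equilibrium.

neither direction; the system is at equilibrium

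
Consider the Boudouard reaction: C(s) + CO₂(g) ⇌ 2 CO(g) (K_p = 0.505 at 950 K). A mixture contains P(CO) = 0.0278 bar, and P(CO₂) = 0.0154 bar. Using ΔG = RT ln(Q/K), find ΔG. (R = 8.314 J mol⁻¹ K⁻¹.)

ΔG = -18.2 kJ/mol

(C is a pure solid — omitted from Q_p.)
Q_p = P(CO)² / P(CO₂) = (0.0278)² / (0.0154) = 0.0502
ΔG = RT ln(Q_p/K_p) = (8.314 J mol⁻¹ K⁻¹)(950 K) × ln(0.0502/0.505)
   = (7.898 kJ/mol)(-2.309) = -18.2 kJ/mol
ΔG < 0, so the forward reaction is spontaneous (proceeds forward).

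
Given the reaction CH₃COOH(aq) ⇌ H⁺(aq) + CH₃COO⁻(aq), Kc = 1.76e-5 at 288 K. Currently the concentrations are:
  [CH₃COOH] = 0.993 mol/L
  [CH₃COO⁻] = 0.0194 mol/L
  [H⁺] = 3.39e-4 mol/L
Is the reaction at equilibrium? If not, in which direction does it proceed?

forward (toward products)

Qc = [H⁺]·[CH₃COO⁻] / [CH₃COOH] = (3.39e-4)·(0.0194) / (0.993) = 6.62e-6
Qc = 6.62e-6 < Kc = 1.76e-5, so the forward reaction proceeds.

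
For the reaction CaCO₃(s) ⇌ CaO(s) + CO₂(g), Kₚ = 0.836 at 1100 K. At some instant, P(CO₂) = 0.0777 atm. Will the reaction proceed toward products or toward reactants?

in the forward direction

(CaCO₃, CaO are pure solids — omitted from Qₚ.)
Qₚ = P(CO₂) = 0.0777
Qₚ = 0.0777 < Kₚ = 0.836, so the forward reaction proceeds.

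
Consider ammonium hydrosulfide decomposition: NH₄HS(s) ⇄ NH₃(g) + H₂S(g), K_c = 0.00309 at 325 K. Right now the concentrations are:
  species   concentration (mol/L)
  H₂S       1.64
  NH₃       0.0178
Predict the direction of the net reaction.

to the left

(NH₄HS is a pure solid — omitted from Q_c.)
Q_c = [NH₃]·[H₂S] = (0.0178)·(1.64) = 0.0292
Q_c = 0.0292 > K_c = 0.00309, so the reverse reaction proceeds.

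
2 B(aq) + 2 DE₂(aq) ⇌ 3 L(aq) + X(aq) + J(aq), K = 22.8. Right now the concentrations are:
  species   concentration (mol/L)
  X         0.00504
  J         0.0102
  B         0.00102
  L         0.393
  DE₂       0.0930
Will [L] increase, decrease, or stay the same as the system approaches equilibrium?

decrease

Q = [L]³·[X]·[J] / ([B]²·[DE₂]²) = (0.393)³·(0.00504)·(0.0102) / ((0.00102)²·(0.0930)²) = 347
Q = 347 > K = 22.8: net reverse reaction.
L is a product, so it decreases.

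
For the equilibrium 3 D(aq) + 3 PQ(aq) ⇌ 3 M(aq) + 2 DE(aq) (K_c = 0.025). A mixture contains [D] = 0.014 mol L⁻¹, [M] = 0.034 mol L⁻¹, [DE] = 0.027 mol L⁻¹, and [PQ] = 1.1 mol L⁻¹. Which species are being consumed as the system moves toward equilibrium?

Q_c = [M]³·[DE]² / ([D]³·[PQ]³) = (0.034)³·(0.027)² / ((0.014)³·(1.1)³) = 0.0078
Q_c = 0.0078 < K_c = 0.025: net forward reaction.

D, PQ (reactants)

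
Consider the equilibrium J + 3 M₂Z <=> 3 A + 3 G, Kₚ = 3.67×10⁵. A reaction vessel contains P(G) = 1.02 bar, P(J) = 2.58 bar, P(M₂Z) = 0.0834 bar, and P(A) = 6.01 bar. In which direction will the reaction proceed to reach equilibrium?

Qₚ = P(A)³·P(G)³ / (P(J)·P(M₂Z)³) = (6.01)³·(1.02)³ / ((2.58)·(0.0834)³) = 1.54×10⁵
Qₚ = 1.54×10⁵ < Kₚ = 3.67×10⁵, so the forward reaction proceeds.

to the right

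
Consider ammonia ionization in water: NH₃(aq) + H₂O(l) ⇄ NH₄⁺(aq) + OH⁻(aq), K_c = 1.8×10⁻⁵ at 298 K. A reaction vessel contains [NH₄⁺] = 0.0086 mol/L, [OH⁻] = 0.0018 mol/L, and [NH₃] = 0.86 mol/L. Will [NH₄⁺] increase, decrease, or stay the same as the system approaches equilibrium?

(H₂O is a pure liquid — omitted from Q_c.)
Q_c = [NH₄⁺]·[OH⁻] / [NH₃] = (0.0086)·(0.0018) / (0.86) = 1.8×10⁻⁵
Q_c = 1.8×10⁻⁵ = K_c; the system is at equilibrium.

stay the same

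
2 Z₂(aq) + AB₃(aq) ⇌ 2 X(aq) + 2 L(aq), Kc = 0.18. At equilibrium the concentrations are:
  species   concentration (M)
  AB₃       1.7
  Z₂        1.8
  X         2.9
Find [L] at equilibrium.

At equilibrium, Kc = [X]²·[L]² / ([Z₂]²·[AB₃]) = 0.18.
(2.9)²·([L])² / ((1.8)²·(1.7)) = 0.18
[L]² = 0.118 ⇒ [L] = 0.34 M

[L] = 0.34 M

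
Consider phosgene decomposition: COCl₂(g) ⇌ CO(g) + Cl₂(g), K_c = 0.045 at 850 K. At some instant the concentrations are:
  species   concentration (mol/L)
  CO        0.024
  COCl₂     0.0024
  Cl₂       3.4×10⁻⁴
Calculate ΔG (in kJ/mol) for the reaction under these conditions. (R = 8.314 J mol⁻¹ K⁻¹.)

Q_c = [CO]·[Cl₂] / [COCl₂] = (0.024)·(3.4×10⁻⁴) / (0.0024) = 0.00340
ΔG = RT ln(Q_c/K_c) = (8.314 J mol⁻¹ K⁻¹)(850 K) × ln(0.00340/0.045)
   = (7.067 kJ/mol)(-2.583) = -18.3 kJ/mol
ΔG < 0, so the forward reaction is spontaneous (proceeds forward).

ΔG = -18.3 kJ/mol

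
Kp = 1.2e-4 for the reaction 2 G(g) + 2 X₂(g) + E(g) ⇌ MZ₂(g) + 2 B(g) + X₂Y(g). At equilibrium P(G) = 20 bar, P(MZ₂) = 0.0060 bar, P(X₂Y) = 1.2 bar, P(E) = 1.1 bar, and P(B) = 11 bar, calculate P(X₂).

P(X₂) = 4.1 bar

At equilibrium, Kp = P(MZ₂)·P(B)²·P(X₂Y) / (P(G)²·P(X₂)²·P(E)) = 1.2e-4.
(0.0060)·(11)²·(1.2) / ((20)²·(P(X₂))²·(1.1)) = 1.2e-4
P(X₂)² = 16.5 ⇒ P(X₂) = 4.1 bar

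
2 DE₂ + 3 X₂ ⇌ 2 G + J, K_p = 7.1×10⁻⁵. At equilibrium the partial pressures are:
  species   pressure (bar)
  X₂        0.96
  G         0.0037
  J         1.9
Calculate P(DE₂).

At equilibrium, K_p = P(G)²·P(J) / (P(DE₂)²·P(X₂)³) = 7.1×10⁻⁵.
(0.0037)²·(1.9) / ((P(DE₂))²·(0.96)³) = 7.1×10⁻⁵
P(DE₂)² = 0.414 ⇒ P(DE₂) = 0.64 bar

P(DE₂) = 0.64 bar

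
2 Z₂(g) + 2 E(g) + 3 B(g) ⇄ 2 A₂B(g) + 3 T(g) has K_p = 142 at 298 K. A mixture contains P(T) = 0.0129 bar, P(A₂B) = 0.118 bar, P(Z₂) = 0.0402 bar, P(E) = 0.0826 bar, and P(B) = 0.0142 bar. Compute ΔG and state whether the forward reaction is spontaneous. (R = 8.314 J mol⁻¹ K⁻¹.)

Q_p = P(A₂B)²·P(T)³ / (P(Z₂)²·P(E)²·P(B)³) = (0.118)²·(0.0129)³ / ((0.0402)²·(0.0826)²·(0.0142)³) = 947
ΔG = RT ln(Q_p/K_p) = (8.314 J mol⁻¹ K⁻¹)(298 K) × ln(947/142)
   = (2.478 kJ/mol)(1.897) = 4.70 kJ/mol
ΔG > 0, so the forward reaction is non-spontaneous (proceeds in reverse).

ΔG = 4.70 kJ/mol; the forward reaction is non-spontaneous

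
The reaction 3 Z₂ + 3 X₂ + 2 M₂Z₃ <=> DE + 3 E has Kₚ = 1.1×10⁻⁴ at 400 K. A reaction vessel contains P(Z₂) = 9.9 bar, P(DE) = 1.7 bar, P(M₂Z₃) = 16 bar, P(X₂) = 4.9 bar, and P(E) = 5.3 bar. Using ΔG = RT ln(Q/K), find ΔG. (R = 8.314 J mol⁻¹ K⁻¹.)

ΔG = -8.45 kJ/mol

Qₚ = P(DE)·P(E)³ / (P(Z₂)³·P(X₂)³·P(M₂Z₃)²) = (1.7)·(5.3)³ / ((9.9)³·(4.9)³·(16)²) = 8.66×10⁻⁶
ΔG = RT ln(Qₚ/Kₚ) = (8.314 J mol⁻¹ K⁻¹)(400 K) × ln(8.66×10⁻⁶/1.1×10⁻⁴)
   = (3.326 kJ/mol)(-2.542) = -8.45 kJ/mol
ΔG < 0, so the forward reaction is spontaneous (proceeds forward).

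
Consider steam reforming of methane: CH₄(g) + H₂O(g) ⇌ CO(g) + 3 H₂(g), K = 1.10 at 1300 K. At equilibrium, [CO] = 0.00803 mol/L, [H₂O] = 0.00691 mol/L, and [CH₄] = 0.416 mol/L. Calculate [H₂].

[H₂] = 0.733 mol/L

At equilibrium, K = [CO]·[H₂]³ / ([CH₄]·[H₂O]) = 1.10.
(0.00803)·([H₂])³ / ((0.416)·(0.00691)) = 1.10
[H₂]³ = 0.394 ⇒ [H₂] = 0.733 mol/L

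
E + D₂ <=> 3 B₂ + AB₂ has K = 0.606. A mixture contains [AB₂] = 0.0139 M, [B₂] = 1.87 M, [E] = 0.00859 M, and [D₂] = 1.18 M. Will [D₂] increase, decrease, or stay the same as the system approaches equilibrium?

increase

Q = [B₂]³·[AB₂] / ([E]·[D₂]) = (1.87)³·(0.0139) / ((0.00859)·(1.18)) = 8.97
Q = 8.97 > K = 0.606: net reverse reaction.
D₂ is a reactant, so it increases.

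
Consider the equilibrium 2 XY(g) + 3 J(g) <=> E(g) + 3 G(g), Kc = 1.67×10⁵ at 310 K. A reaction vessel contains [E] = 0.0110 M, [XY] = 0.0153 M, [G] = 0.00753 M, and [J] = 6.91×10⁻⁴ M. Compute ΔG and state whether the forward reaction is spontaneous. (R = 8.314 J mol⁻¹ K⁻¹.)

Qc = [E]·[G]³ / ([XY]²·[J]³) = (0.0110)·(0.00753)³ / ((0.0153)²·(6.91×10⁻⁴)³) = 60800
ΔG = RT ln(Qc/Kc) = (8.314 J mol⁻¹ K⁻¹)(310 K) × ln(60800/1.67×10⁵)
   = (2.577 kJ/mol)(-1.010) = -2.60 kJ/mol
ΔG < 0, so the forward reaction is spontaneous (proceeds forward).

ΔG = -2.60 kJ/mol; the forward reaction is spontaneous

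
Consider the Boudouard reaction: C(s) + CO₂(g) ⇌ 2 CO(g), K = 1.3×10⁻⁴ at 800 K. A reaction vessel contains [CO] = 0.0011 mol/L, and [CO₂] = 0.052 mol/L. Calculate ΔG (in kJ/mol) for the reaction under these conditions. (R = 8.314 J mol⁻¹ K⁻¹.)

(C is a pure solid — omitted from Q.)
Q = [CO]² / [CO₂] = (0.0011)² / (0.052) = 2.33×10⁻⁵
ΔG = RT ln(Q/K) = (8.314 J mol⁻¹ K⁻¹)(800 K) × ln(2.33×10⁻⁵/1.3×10⁻⁴)
   = (6.651 kJ/mol)(-1.719) = -11.4 kJ/mol
ΔG < 0, so the forward reaction is spontaneous (proceeds forward).

ΔG = -11.4 kJ/mol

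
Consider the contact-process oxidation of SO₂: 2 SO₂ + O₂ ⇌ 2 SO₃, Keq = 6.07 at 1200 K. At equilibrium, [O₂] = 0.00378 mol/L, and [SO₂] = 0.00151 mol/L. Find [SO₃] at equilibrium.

[SO₃] = 2.29×10⁻⁴ mol/L

At equilibrium, Keq = [SO₃]² / ([SO₂]²·[O₂]) = 6.07.
([SO₃])² / ((0.00151)²·(0.00378)) = 6.07
[SO₃]² = 5.23×10⁻⁸ ⇒ [SO₃] = 2.29×10⁻⁴ mol/L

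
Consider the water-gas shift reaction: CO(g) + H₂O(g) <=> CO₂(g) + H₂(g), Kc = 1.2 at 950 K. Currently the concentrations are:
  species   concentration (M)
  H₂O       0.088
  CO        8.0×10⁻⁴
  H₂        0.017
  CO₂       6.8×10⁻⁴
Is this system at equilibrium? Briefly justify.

no; Q < K, reaction proceeds forward

Qc = [CO₂]·[H₂] / ([CO]·[H₂O]) = (6.8×10⁻⁴)·(0.017) / ((8.0×10⁻⁴)·(0.088)) = 0.16
Qc = 0.16 < Kc = 1.2: net forward reaction.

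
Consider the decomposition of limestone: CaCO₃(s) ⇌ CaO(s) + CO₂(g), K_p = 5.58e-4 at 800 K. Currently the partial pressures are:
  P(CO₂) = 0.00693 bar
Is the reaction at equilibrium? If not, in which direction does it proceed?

(CaCO₃, CaO are pure solids — omitted from Q_p.)
Q_p = P(CO₂) = 0.00693
Q_p = 0.00693 > K_p = 5.58e-4, so the reverse reaction proceeds.

toward reactants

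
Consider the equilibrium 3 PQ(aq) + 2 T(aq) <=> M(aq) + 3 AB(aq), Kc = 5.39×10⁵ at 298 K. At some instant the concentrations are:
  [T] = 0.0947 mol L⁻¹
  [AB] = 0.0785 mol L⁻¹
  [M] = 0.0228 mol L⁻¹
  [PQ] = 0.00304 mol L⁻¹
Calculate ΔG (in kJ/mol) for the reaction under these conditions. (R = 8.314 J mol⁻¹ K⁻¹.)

Qc = [M]·[AB]³ / ([PQ]³·[T]²) = (0.0228)·(0.0785)³ / ((0.00304)³·(0.0947)²) = 43800
ΔG = RT ln(Qc/Kc) = (8.314 J mol⁻¹ K⁻¹)(298 K) × ln(43800/5.39×10⁵)
   = (2.478 kJ/mol)(-2.510) = -6.22 kJ/mol
ΔG < 0, so the forward reaction is spontaneous (proceeds forward).

ΔG = -6.22 kJ/mol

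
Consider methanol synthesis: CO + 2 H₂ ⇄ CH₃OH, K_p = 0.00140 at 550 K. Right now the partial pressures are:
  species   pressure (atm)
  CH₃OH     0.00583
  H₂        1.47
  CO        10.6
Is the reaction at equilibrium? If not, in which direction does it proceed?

forward (toward products)

Q_p = P(CH₃OH) / (P(CO)·P(H₂)²) = (0.00583) / ((10.6)·(1.47)²) = 2.55×10⁻⁴
Q_p = 2.55×10⁻⁴ < K_p = 0.00140, so the forward reaction proceeds.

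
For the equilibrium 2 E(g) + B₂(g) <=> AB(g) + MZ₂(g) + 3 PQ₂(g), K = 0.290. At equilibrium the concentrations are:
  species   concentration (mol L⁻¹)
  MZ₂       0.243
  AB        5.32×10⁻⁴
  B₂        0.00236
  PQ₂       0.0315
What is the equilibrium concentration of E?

At equilibrium, K = [AB]·[MZ₂]·[PQ₂]³ / ([E]²·[B₂]) = 0.290.
(5.32×10⁻⁴)·(0.243)·(0.0315)³ / (([E])²·(0.00236)) = 0.290
[E]² = 5.90×10⁻⁶ ⇒ [E] = 0.00243 mol L⁻¹

[E] = 0.00243 mol L⁻¹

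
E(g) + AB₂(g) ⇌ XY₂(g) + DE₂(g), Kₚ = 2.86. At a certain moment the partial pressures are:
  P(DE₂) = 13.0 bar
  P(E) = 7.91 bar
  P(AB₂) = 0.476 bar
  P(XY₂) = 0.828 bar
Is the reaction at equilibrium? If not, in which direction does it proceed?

neither direction; the system is at equilibrium

Qₚ = P(XY₂)·P(DE₂) / (P(E)·P(AB₂)) = (0.828)·(13.0) / ((7.91)·(0.476)) = 2.86
Qₚ = 2.86 = Kₚ, so the system is already at equilibrium.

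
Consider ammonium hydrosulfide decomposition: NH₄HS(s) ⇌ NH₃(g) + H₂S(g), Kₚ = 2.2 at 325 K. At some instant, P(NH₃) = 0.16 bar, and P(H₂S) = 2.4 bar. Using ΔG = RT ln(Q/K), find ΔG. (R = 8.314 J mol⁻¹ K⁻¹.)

ΔG = -4.72 kJ/mol

(NH₄HS is a pure solid — omitted from Qₚ.)
Qₚ = P(NH₃)·P(H₂S) = (0.16)·(2.4) = 0.384
ΔG = RT ln(Qₚ/Kₚ) = (8.314 J mol⁻¹ K⁻¹)(325 K) × ln(0.384/2.2)
   = (2.702 kJ/mol)(-1.746) = -4.72 kJ/mol
ΔG < 0, so the forward reaction is spontaneous (proceeds forward).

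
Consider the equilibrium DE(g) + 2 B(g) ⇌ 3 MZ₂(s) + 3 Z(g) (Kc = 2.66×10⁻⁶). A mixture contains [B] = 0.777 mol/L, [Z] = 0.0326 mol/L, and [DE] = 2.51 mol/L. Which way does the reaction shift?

to the left

(MZ₂ is a pure solid — omitted from Qc.)
Qc = [Z]³ / ([DE]·[B]²) = (0.0326)³ / ((2.51)·(0.777)²) = 2.29×10⁻⁵
Qc = 2.29×10⁻⁵ > Kc = 2.66×10⁻⁶, so the reverse reaction proceeds.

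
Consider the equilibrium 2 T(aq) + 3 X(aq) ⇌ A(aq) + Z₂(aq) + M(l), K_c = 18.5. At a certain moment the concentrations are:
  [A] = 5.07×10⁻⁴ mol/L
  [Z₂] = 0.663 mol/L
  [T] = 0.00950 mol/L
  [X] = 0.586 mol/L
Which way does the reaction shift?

(M is a pure liquid — omitted from Q_c.)
Q_c = [A]·[Z₂] / ([T]²·[X]³) = (5.07×10⁻⁴)·(0.663) / ((0.00950)²·(0.586)³) = 18.5
Q_c = 18.5 = K_c, so the system is already at equilibrium.

no net change (already at equilibrium)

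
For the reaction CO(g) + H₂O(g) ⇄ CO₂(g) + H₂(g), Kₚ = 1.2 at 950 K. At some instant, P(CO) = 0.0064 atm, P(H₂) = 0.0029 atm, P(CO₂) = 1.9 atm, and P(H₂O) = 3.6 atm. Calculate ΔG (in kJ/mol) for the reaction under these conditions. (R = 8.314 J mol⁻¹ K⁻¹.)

ΔG = -12.7 kJ/mol

Qₚ = P(CO₂)·P(H₂) / (P(CO)·P(H₂O)) = (1.9)·(0.0029) / ((0.0064)·(3.6)) = 0.239
ΔG = RT ln(Qₚ/Kₚ) = (8.314 J mol⁻¹ K⁻¹)(950 K) × ln(0.239/1.2)
   = (7.898 kJ/mol)(-1.614) = -12.7 kJ/mol
ΔG < 0, so the forward reaction is spontaneous (proceeds forward).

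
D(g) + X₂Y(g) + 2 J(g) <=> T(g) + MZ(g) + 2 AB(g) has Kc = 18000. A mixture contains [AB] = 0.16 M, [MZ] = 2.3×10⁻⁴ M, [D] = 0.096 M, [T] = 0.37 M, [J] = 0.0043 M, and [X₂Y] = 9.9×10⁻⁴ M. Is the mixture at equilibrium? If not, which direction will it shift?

Qc = [T]·[MZ]·[AB]² / ([D]·[X₂Y]·[J]²) = (0.37)·(2.3×10⁻⁴)·(0.16)² / ((0.096)·(9.9×10⁻⁴)·(0.0043)²) = 1200
Qc = 1200 < Kc = 18000: net forward reaction.

no; Q < K, reaction proceeds forward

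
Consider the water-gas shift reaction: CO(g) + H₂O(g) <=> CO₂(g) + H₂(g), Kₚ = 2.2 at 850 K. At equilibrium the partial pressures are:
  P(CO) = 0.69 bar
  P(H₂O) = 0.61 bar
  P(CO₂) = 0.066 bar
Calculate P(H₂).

At equilibrium, Kₚ = P(CO₂)·P(H₂) / (P(CO)·P(H₂O)) = 2.2.
(0.066)·(P(H₂)) / ((0.69)·(0.61)) = 2.2
P(H₂) = 14.0 = 14 bar

P(H₂) = 14 bar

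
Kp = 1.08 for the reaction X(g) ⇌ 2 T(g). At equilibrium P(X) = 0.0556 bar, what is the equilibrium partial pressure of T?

P(T) = 0.245 bar

At equilibrium, Kp = P(T)² / P(X) = 1.08.
(P(T))² / (0.0556) = 1.08
P(T)² = 0.0600 ⇒ P(T) = 0.245 bar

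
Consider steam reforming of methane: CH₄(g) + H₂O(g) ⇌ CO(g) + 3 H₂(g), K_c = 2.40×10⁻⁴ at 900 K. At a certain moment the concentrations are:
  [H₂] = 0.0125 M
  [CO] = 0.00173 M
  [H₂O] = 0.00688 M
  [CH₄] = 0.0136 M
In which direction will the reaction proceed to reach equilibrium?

Q_c = [CO]·[H₂]³ / ([CH₄]·[H₂O]) = (0.00173)·(0.0125)³ / ((0.0136)·(0.00688)) = 3.61×10⁻⁵
Q_c = 3.61×10⁻⁵ < K_c = 2.40×10⁻⁴, so the forward reaction proceeds.

toward products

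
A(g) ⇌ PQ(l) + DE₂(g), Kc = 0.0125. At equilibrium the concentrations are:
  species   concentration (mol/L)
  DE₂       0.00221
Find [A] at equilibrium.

(PQ is a pure liquid — omitted from Kc.)
At equilibrium, Kc = [DE₂] / [A] = 0.0125.
(0.00221) / ([A]) = 0.0125
[A] = 0.177 mol/L

[A] = 0.177 mol/L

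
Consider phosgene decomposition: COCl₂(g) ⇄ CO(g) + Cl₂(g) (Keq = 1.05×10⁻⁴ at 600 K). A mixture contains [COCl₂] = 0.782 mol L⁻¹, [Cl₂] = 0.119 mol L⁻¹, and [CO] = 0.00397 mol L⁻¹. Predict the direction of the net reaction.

reverse (toward reactants)

Q = [CO]·[Cl₂] / [COCl₂] = (0.00397)·(0.119) / (0.782) = 6.04×10⁻⁴
Q = 6.04×10⁻⁴ > Keq = 1.05×10⁻⁴, so the reverse reaction proceeds.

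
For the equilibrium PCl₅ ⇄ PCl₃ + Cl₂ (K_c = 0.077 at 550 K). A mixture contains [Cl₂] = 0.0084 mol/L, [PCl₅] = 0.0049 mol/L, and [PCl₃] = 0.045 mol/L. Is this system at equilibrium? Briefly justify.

yes, at equilibrium

Q_c = [PCl₃]·[Cl₂] / [PCl₅] = (0.045)·(0.0084) / (0.0049) = 0.077
Q_c = 0.077 = K_c; the system is at equilibrium.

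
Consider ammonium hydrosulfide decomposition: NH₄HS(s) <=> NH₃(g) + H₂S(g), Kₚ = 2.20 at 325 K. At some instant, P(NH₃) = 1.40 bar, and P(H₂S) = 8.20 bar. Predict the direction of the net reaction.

(NH₄HS is a pure solid — omitted from Qₚ.)
Qₚ = P(NH₃)·P(H₂S) = (1.40)·(8.20) = 11.5
Qₚ = 11.5 > Kₚ = 2.20, so the reverse reaction proceeds.

reverse (toward reactants)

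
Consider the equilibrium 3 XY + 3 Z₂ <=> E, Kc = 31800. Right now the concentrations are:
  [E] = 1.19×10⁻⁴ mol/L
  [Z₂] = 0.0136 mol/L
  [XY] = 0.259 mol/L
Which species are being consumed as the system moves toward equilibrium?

Qc = [E] / ([XY]³·[Z₂]³) = (1.19×10⁻⁴) / ((0.259)³·(0.0136)³) = 2720
Qc = 2720 < Kc = 31800: net forward reaction.

XY, Z₂ (reactants)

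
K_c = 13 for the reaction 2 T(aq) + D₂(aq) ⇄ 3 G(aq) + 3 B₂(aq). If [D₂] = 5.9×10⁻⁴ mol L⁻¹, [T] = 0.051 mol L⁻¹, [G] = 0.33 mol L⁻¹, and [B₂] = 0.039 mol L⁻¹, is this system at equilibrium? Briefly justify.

no; Q < K, reaction proceeds forward

Q_c = [G]³·[B₂]³ / ([T]²·[D₂]) = (0.33)³·(0.039)³ / ((0.051)²·(5.9×10⁻⁴)) = 1.4
Q_c = 1.4 < K_c = 13: net forward reaction.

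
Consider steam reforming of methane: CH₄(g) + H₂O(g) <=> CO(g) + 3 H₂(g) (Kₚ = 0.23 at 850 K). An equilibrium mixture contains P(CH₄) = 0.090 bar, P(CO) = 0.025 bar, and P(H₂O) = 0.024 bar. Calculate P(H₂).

P(H₂) = 0.27 bar

At equilibrium, Kₚ = P(CO)·P(H₂)³ / (P(CH₄)·P(H₂O)) = 0.23.
(0.025)·(P(H₂))³ / ((0.090)·(0.024)) = 0.23
P(H₂)³ = 0.0199 ⇒ P(H₂) = 0.27 bar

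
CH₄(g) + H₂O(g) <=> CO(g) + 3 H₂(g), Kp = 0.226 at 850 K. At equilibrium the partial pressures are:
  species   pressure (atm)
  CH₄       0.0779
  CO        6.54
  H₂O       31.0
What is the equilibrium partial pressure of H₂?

P(H₂) = 0.437 atm

At equilibrium, Kp = P(CO)·P(H₂)³ / (P(CH₄)·P(H₂O)) = 0.226.
(6.54)·(P(H₂))³ / ((0.0779)·(31.0)) = 0.226
P(H₂)³ = 0.0835 ⇒ P(H₂) = 0.437 atm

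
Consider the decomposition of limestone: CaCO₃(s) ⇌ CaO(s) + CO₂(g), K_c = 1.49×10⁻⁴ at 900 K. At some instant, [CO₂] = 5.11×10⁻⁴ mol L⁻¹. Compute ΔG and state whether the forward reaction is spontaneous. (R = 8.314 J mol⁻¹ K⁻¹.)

(CaCO₃, CaO are pure solids — omitted from Q_c.)
Q_c = [CO₂] = 5.11×10⁻⁴
ΔG = RT ln(Q_c/K_c) = (8.314 J mol⁻¹ K⁻¹)(900 K) × ln(5.11×10⁻⁴/1.49×10⁻⁴)
   = (7.483 kJ/mol)(1.232) = 9.22 kJ/mol
ΔG > 0, so the forward reaction is non-spontaneous (proceeds in reverse).

ΔG = 9.22 kJ/mol; the forward reaction is non-spontaneous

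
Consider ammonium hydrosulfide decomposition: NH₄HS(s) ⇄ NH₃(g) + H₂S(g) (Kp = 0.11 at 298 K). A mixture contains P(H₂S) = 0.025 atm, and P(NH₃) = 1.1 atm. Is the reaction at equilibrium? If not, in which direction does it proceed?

(NH₄HS is a pure solid — omitted from Qp.)
Qp = P(NH₃)·P(H₂S) = (1.1)·(0.025) = 0.028
Qp = 0.028 < Kp = 0.11, so the forward reaction proceeds.

toward products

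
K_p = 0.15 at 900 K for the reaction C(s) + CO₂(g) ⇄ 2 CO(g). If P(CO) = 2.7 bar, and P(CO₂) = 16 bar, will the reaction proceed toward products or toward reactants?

reverse (toward reactants)

(C is a pure solid — omitted from Q_p.)
Q_p = P(CO)² / P(CO₂) = (2.7)² / (16) = 0.46
Q_p = 0.46 > K_p = 0.15, so the reverse reaction proceeds.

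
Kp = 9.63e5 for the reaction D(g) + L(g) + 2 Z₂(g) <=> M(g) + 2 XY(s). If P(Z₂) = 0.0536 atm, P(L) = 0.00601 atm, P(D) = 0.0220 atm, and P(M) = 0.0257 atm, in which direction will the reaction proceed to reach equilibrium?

(XY is a pure solid — omitted from Qp.)
Qp = P(M) / (P(D)·P(L)·P(Z₂)²) = (0.0257) / ((0.0220)·(0.00601)·(0.0536)²) = 67700
Qp = 67700 < Kp = 9.63e5, so the forward reaction proceeds.

toward products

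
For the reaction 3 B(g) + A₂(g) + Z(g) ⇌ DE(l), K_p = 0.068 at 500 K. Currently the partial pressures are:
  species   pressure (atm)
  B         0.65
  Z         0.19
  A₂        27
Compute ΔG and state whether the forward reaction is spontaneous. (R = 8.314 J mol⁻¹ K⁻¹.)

ΔG = 9.75 kJ/mol; the forward reaction is non-spontaneous

(DE is a pure liquid — omitted from Q_p.)
Q_p = 1 / (P(B)³·P(A₂)·P(Z)) = 1 / ((0.65)³·(27)·(0.19)) = 0.710
ΔG = RT ln(Q_p/K_p) = (8.314 J mol⁻¹ K⁻¹)(500 K) × ln(0.710/0.068)
   = (4.157 kJ/mol)(2.346) = 9.75 kJ/mol
ΔG > 0, so the forward reaction is non-spontaneous (proceeds in reverse).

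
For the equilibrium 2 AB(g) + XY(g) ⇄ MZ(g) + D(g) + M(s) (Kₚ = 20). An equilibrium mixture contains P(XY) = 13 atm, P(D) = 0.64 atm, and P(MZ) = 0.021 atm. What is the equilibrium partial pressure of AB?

(M is a pure solid — omitted from Kₚ.)
At equilibrium, Kₚ = P(MZ)·P(D) / (P(AB)²·P(XY)) = 20.
(0.021)·(0.64) / ((P(AB))²·(13)) = 20
P(AB)² = 5.17e-5 ⇒ P(AB) = 0.0072 atm

P(AB) = 0.0072 atm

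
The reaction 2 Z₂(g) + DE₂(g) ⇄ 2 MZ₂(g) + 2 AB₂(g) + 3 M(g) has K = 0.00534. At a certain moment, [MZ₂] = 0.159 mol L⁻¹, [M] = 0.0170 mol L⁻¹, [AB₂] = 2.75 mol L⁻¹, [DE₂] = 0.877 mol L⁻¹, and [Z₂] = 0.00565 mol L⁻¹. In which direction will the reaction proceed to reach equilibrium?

to the left

Q = [MZ₂]²·[AB₂]²·[M]³ / ([Z₂]²·[DE₂]) = (0.159)²·(2.75)²·(0.0170)³ / ((0.00565)²·(0.877)) = 0.0336
Q = 0.0336 > K = 0.00534, so the reverse reaction proceeds.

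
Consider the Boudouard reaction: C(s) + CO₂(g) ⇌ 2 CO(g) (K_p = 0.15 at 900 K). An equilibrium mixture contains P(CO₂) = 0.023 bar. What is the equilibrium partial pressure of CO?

P(CO) = 0.059 bar

(C is a pure solid — omitted from K_p.)
At equilibrium, K_p = P(CO)² / P(CO₂) = 0.15.
(P(CO))² / (0.023) = 0.15
P(CO)² = 0.00345 ⇒ P(CO) = 0.059 bar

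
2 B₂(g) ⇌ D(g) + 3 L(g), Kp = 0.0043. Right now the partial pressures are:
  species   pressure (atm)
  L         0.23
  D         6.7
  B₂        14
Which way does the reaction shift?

in the forward direction

Qp = P(D)·P(L)³ / P(B₂)² = (6.7)·(0.23)³ / (14)² = 4.2×10⁻⁴
Qp = 4.2×10⁻⁴ < Kp = 0.0043, so the forward reaction proceeds.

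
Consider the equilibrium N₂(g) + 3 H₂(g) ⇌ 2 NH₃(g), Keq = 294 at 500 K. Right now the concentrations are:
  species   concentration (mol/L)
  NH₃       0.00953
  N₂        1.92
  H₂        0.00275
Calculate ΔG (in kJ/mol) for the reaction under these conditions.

Q = [NH₃]² / ([N₂]·[H₂]³) = (0.00953)² / ((1.92)·(0.00275)³) = 2270
ΔG = RT ln(Q/Keq) = (8.314 J mol⁻¹ K⁻¹)(500 K) × ln(2270/294)
   = (4.157 kJ/mol)(2.044) = 8.50 kJ/mol
ΔG > 0, so the forward reaction is non-spontaneous (proceeds in reverse).

ΔG = 8.50 kJ/mol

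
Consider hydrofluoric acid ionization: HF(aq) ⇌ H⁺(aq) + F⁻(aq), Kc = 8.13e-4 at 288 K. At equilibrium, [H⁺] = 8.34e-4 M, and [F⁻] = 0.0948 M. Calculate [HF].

[HF] = 0.0972 M

At equilibrium, Kc = [H⁺]·[F⁻] / [HF] = 8.13e-4.
(8.34e-4)·(0.0948) / ([HF]) = 8.13e-4
[HF] = 0.0972 M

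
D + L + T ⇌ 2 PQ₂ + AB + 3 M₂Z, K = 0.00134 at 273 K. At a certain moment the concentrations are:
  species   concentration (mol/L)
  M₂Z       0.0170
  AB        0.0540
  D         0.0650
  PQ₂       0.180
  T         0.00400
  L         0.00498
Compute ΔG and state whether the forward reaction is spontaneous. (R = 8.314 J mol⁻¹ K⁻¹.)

Q = [PQ₂]²·[AB]·[M₂Z]³ / ([D]·[L]·[T]) = (0.180)²·(0.0540)·(0.0170)³ / ((0.0650)·(0.00498)·(0.00400)) = 0.00664
ΔG = RT ln(Q/K) = (8.314 J mol⁻¹ K⁻¹)(273 K) × ln(0.00664/0.00134)
   = (2.270 kJ/mol)(1.600) = 3.63 kJ/mol
ΔG > 0, so the forward reaction is non-spontaneous (proceeds in reverse).

ΔG = 3.63 kJ/mol; the forward reaction is non-spontaneous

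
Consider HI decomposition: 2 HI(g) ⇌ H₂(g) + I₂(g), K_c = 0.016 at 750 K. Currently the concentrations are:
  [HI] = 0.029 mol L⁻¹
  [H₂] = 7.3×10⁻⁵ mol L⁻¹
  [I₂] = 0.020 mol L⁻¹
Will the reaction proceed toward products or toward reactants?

to the right

Q_c = [H₂]·[I₂] / [HI]² = (7.3×10⁻⁵)·(0.020) / (0.029)² = 0.0017
Q_c = 0.0017 < K_c = 0.016, so the forward reaction proceeds.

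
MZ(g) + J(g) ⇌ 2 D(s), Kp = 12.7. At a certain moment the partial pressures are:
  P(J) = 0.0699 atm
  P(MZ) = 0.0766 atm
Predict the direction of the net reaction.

(D is a pure solid — omitted from Qp.)
Qp = 1 / (P(MZ)·P(J)) = 1 / ((0.0766)·(0.0699)) = 187
Qp = 187 > Kp = 12.7, so the reverse reaction proceeds.

to the left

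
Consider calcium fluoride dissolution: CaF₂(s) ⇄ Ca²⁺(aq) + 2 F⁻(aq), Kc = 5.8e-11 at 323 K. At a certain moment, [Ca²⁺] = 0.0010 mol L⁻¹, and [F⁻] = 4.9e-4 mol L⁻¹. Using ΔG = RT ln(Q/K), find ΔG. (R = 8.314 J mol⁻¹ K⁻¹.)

ΔG = 3.81 kJ/mol

(CaF₂ is a pure solid — omitted from Qc.)
Qc = [Ca²⁺]·[F⁻]² = (0.0010)·(4.9e-4)² = 2.40e-10
ΔG = RT ln(Qc/Kc) = (8.314 J mol⁻¹ K⁻¹)(323 K) × ln(2.40e-10/5.8e-11)
   = (2.685 kJ/mol)(1.420) = 3.81 kJ/mol
ΔG > 0, so the forward reaction is non-spontaneous (proceeds in reverse).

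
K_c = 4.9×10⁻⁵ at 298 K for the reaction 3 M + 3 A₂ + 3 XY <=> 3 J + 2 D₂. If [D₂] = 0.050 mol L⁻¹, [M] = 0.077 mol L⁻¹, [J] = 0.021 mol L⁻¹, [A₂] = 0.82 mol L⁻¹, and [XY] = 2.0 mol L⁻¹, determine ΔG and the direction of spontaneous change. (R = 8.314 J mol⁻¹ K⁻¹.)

ΔG = -3.59 kJ/mol; the forward reaction is spontaneous

Q_c = [J]³·[D₂]² / ([M]³·[A₂]³·[XY]³) = (0.021)³·(0.050)² / ((0.077)³·(0.82)³·(2.0)³) = 1.15×10⁻⁵
ΔG = RT ln(Q_c/K_c) = (8.314 J mol⁻¹ K⁻¹)(298 K) × ln(1.15×10⁻⁵/4.9×10⁻⁵)
   = (2.478 kJ/mol)(-1.449) = -3.59 kJ/mol
ΔG < 0, so the forward reaction is spontaneous (proceeds forward).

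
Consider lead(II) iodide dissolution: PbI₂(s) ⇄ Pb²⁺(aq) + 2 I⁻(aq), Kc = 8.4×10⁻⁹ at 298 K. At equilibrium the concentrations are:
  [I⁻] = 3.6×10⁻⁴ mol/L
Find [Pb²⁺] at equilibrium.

[Pb²⁺] = 0.065 mol/L

(PbI₂ is a pure solid — omitted from Kc.)
At equilibrium, Kc = [Pb²⁺]·[I⁻]² = 8.4×10⁻⁹.
([Pb²⁺])·(3.6×10⁻⁴)² = 8.4×10⁻⁹
[Pb²⁺] = 0.0648 = 0.065 mol/L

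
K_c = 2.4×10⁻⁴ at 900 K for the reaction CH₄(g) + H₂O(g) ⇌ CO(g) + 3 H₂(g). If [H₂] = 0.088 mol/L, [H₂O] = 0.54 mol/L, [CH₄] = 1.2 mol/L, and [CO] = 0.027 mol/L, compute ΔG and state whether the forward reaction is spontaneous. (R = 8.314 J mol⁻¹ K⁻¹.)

Q_c = [CO]·[H₂]³ / ([CH₄]·[H₂O]) = (0.027)·(0.088)³ / ((1.2)·(0.54)) = 2.84×10⁻⁵
ΔG = RT ln(Q_c/K_c) = (8.314 J mol⁻¹ K⁻¹)(900 K) × ln(2.84×10⁻⁵/2.4×10⁻⁴)
   = (7.483 kJ/mol)(-2.134) = -16.0 kJ/mol
ΔG < 0, so the forward reaction is spontaneous (proceeds forward).

ΔG = -16.0 kJ/mol; the forward reaction is spontaneous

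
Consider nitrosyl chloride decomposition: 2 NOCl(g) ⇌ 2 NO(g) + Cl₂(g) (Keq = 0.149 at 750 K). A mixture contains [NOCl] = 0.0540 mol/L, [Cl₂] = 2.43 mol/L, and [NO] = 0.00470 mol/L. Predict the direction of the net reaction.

Q = [NO]²·[Cl₂] / [NOCl]² = (0.00470)²·(2.43) / (0.0540)² = 0.0184
Q = 0.0184 < Keq = 0.149, so the forward reaction proceeds.

in the forward direction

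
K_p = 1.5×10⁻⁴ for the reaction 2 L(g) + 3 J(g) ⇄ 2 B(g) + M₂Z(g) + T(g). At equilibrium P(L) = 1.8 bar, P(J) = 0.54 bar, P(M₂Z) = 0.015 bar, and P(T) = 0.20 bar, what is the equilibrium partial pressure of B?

At equilibrium, K_p = P(B)²·P(M₂Z)·P(T) / (P(L)²·P(J)³) = 1.5×10⁻⁴.
(P(B))²·(0.015)·(0.20) / ((1.8)²·(0.54)³) = 1.5×10⁻⁴
P(B)² = 0.0255 ⇒ P(B) = 0.16 bar

P(B) = 0.16 bar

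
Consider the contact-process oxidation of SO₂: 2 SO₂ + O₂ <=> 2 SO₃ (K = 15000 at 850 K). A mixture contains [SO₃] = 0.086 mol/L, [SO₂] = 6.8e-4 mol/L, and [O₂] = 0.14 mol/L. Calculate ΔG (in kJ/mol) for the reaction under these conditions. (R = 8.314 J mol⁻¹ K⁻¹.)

ΔG = 14.3 kJ/mol

Q = [SO₃]² / ([SO₂]²·[O₂]) = (0.086)² / ((6.8e-4)²·(0.14)) = 1.14e5
ΔG = RT ln(Q/K) = (8.314 J mol⁻¹ K⁻¹)(850 K) × ln(1.14e5/15000)
   = (7.067 kJ/mol)(2.028) = 14.3 kJ/mol
ΔG > 0, so the forward reaction is non-spontaneous (proceeds in reverse).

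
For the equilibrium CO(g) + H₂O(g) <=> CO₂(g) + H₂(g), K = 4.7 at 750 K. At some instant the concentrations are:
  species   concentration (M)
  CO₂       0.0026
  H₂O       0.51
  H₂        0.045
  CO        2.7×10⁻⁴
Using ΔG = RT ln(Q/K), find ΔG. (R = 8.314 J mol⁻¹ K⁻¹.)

ΔG = -10.7 kJ/mol

Q = [CO₂]·[H₂] / ([CO]·[H₂O]) = (0.0026)·(0.045) / ((2.7×10⁻⁴)·(0.51)) = 0.850
ΔG = RT ln(Q/K) = (8.314 J mol⁻¹ K⁻¹)(750 K) × ln(0.850/4.7)
   = (6.236 kJ/mol)(-1.710) = -10.7 kJ/mol
ΔG < 0, so the forward reaction is spontaneous (proceeds forward).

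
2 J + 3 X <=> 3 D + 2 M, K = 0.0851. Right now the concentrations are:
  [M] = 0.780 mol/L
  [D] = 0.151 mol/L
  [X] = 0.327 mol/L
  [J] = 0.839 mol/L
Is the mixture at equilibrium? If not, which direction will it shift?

yes, at equilibrium

Q = [D]³·[M]² / ([J]²·[X]³) = (0.151)³·(0.780)² / ((0.839)²·(0.327)³) = 0.0851
Q = 0.0851 = K; the system is at equilibrium.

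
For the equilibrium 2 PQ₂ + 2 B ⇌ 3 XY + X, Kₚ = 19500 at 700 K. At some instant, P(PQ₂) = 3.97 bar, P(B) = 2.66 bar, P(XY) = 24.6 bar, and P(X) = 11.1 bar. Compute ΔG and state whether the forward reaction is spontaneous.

Qₚ = P(XY)³·P(X) / (P(PQ₂)²·P(B)²) = (24.6)³·(11.1) / ((3.97)²·(2.66)²) = 1480
ΔG = RT ln(Qₚ/Kₚ) = (8.314 J mol⁻¹ K⁻¹)(700 K) × ln(1480/19500)
   = (5.820 kJ/mol)(-2.578) = -15.0 kJ/mol
ΔG < 0, so the forward reaction is spontaneous (proceeds forward).

ΔG = -15.0 kJ/mol; the forward reaction is spontaneous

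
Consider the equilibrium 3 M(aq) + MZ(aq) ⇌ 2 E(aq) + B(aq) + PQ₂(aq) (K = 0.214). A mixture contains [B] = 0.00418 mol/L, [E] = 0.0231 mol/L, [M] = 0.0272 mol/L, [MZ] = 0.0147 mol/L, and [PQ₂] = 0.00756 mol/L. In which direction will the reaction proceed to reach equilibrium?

to the right

Q = [E]²·[B]·[PQ₂] / ([M]³·[MZ]) = (0.0231)²·(0.00418)·(0.00756) / ((0.0272)³·(0.0147)) = 0.0570
Q = 0.0570 < K = 0.214, so the forward reaction proceeds.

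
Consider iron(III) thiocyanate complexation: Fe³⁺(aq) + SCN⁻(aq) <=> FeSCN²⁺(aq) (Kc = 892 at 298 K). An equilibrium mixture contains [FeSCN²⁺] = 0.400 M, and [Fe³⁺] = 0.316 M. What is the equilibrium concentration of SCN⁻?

[SCN⁻] = 0.00142 M

At equilibrium, Kc = [FeSCN²⁺] / ([Fe³⁺]·[SCN⁻]) = 892.
(0.400) / ((0.316)·([SCN⁻])) = 892
[SCN⁻] = 0.00142 M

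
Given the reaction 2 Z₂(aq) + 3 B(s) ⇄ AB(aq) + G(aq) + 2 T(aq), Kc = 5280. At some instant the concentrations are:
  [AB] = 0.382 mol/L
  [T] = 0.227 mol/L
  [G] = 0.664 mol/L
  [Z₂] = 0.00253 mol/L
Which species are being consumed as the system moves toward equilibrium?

(B is a pure solid — omitted from Qc.)
Qc = [AB]·[G]·[T]² / [Z₂]² = (0.382)·(0.664)·(0.227)² / (0.00253)² = 2040
Qc = 2040 < Kc = 5280: net forward reaction.

Z₂, B (reactants)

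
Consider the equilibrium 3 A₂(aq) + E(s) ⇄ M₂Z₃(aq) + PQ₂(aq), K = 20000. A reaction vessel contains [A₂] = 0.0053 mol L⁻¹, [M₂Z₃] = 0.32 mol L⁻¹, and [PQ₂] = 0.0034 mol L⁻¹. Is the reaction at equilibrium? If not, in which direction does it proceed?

(E is a pure solid — omitted from Q.)
Q = [M₂Z₃]·[PQ₂] / [A₂]³ = (0.32)·(0.0034) / (0.0053)³ = 7300
Q = 7300 < K = 20000, so the forward reaction proceeds.

toward products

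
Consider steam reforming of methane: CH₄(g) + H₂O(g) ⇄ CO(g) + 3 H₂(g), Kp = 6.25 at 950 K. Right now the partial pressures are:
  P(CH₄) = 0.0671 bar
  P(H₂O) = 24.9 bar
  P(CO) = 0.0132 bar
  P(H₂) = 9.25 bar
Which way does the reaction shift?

Qp = P(CO)·P(H₂)³ / (P(CH₄)·P(H₂O)) = (0.0132)·(9.25)³ / ((0.0671)·(24.9)) = 6.25
Qp = 6.25 = Kp, so the system is already at equilibrium.

no net change (already at equilibrium)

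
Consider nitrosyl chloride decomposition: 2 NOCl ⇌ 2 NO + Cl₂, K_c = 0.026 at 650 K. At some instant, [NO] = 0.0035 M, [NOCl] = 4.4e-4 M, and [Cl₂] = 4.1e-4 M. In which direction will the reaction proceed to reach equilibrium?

Q_c = [NO]²·[Cl₂] / [NOCl]² = (0.0035)²·(4.1e-4) / (4.4e-4)² = 0.026
Q_c = 0.026 = K_c, so the system is already at equilibrium.

neither direction; the system is at equilibrium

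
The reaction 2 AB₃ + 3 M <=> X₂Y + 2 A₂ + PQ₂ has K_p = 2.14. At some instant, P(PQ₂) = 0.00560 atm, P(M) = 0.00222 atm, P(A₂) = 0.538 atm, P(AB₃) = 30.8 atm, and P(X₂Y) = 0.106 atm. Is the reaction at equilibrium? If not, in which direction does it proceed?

toward reactants

Q_p = P(X₂Y)·P(A₂)²·P(PQ₂) / (P(AB₃)²·P(M)³) = (0.106)·(0.538)²·(0.00560) / ((30.8)²·(0.00222)³) = 16.6
Q_p = 16.6 > K_p = 2.14, so the reverse reaction proceeds.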